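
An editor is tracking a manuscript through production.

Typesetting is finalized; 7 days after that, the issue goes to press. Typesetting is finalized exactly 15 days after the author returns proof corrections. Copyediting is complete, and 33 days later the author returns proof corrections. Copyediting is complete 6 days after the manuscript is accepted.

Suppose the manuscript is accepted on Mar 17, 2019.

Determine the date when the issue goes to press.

May 17, 2019

The manuscript is accepted: Mar 17, 2019.
Copyediting is complete: Mar 17, 2019 + 6 days = Mar 23, 2019.
The author returns proof corrections: Mar 23, 2019 + 33 days = Apr 25, 2019.
Typesetting is finalized: Apr 25, 2019 + 15 days = May 10, 2019.
The issue goes to press: May 10, 2019 + 7 days = May 17, 2019.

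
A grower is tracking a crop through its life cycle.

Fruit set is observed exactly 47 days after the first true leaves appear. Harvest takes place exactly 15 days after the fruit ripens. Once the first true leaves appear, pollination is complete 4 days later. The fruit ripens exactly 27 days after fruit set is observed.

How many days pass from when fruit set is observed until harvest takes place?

42 days

Causal path: fruit set is observed → the fruit ripens → harvest takes place.
Total delay along the path: 27 + 15 = 42 days.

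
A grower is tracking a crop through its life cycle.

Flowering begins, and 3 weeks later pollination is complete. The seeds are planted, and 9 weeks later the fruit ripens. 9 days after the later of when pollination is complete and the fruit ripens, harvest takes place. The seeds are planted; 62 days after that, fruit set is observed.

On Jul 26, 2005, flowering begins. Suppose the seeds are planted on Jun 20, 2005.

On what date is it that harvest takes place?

Aug 31, 2005

Flowering begins: Jul 26, 2005.
Pollination is complete: Jul 26, 2005 + 3 weeks = Aug 16, 2005.
The seeds are planted: Jun 20, 2005.
The fruit ripens: Jun 20, 2005 + 9 weeks = Aug 22, 2005.
Both prerequisites met — pollination is complete (Aug 16, 2005), the fruit ripens (Aug 22, 2005); the later is Aug 22, 2005.
Harvest takes place: Aug 22, 2005 + 9 days = Aug 31, 2005.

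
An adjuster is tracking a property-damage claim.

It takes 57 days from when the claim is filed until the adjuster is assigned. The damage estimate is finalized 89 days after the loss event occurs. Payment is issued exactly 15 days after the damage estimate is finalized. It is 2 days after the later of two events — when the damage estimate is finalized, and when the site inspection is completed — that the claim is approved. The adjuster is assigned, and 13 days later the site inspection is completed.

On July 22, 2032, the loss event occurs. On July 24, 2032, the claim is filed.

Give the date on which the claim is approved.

The loss event occurs: Jul 22, 2032.
The damage estimate is finalized: Jul 22, 2032 + 89 days = Oct 19, 2032.
The claim is filed: Jul 24, 2032.
The adjuster is assigned: Jul 24, 2032 + 57 days = Sep 19, 2032.
The site inspection is completed: Sep 19, 2032 + 13 days = Oct 2, 2032.
Both prerequisites met — the damage estimate is finalized (Oct 19, 2032), the site inspection is completed (Oct 2, 2032); the later is Oct 19, 2032.
The claim is approved: Oct 19, 2032 + 2 days = Oct 21, 2032.

October 21, 2032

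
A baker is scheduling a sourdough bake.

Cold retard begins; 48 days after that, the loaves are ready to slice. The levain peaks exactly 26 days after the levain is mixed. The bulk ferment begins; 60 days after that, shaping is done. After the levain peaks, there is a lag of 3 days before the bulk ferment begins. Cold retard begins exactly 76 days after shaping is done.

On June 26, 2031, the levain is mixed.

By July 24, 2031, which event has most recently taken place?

The levain peaks

The levain is mixed: Jun 26, 2031.
The levain peaks: Jun 26, 2031 + 26 days = Jul 22, 2031.
The bulk ferment begins: Jul 22, 2031 + 3 days = Jul 25, 2031.
Shaping is done: Jul 25, 2031 + 60 days = Sep 23, 2031.
Cold retard begins: Sep 23, 2031 + 76 days = Dec 8, 2031.
The loaves are ready to slice: Dec 8, 2031 + 48 days = Jan 25, 2032.
Jul 24, 2031 falls between when the levain peaks (Jul 22, 2031) and when the bulk ferment begins (Jul 25, 2031).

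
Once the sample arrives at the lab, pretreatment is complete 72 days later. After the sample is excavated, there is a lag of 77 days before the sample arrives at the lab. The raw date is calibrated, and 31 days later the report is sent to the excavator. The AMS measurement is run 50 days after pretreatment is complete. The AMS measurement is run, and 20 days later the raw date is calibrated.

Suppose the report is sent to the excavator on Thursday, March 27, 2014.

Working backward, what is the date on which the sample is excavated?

The report is sent to the excavator: Mar 27, 2014.
The raw date is calibrated: Mar 27, 2014 − 31 days = Feb 24, 2014.
The AMS measurement is run: Feb 24, 2014 − 20 days = Feb 4, 2014.
Pretreatment is complete: Feb 4, 2014 − 50 days = Dec 16, 2013.
The sample arrives at the lab: Dec 16, 2013 − 72 days = Oct 5, 2013.
The sample is excavated: Oct 5, 2013 − 77 days = Jul 20, 2013.

Saturday, July 20, 2013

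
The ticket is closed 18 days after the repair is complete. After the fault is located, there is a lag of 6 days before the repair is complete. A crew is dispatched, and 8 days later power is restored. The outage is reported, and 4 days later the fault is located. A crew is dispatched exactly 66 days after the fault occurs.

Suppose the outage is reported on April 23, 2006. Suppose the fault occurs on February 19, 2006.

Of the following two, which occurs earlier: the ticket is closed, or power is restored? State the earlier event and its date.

The outage is reported: Apr 23, 2006.
The fault is located: Apr 23, 2006 + 4 days = Apr 27, 2006.
The repair is complete: Apr 27, 2006 + 6 days = May 3, 2006.
The ticket is closed: May 3, 2006 + 18 days = May 21, 2006.
The fault occurs: Feb 19, 2006.
A crew is dispatched: Feb 19, 2006 + 66 days = Apr 26, 2006.
Power is restored: Apr 26, 2006 + 8 days = May 4, 2006.
Comparing: the ticket is closed on May 21, 2006 vs power is restored on May 4, 2006. Earlier: power is restored.

Power is restored — May 4, 2006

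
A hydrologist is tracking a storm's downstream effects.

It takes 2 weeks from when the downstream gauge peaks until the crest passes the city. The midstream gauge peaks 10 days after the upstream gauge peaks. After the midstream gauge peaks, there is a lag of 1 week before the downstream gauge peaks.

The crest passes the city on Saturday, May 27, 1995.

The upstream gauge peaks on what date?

Wednesday, April 26, 1995

The crest passes the city: May 27, 1995.
The downstream gauge peaks: May 27, 1995 − 2 weeks = May 13, 1995.
The midstream gauge peaks: May 13, 1995 − 1 week = May 6, 1995.
The upstream gauge peaks: May 6, 1995 − 10 days = Apr 26, 1995.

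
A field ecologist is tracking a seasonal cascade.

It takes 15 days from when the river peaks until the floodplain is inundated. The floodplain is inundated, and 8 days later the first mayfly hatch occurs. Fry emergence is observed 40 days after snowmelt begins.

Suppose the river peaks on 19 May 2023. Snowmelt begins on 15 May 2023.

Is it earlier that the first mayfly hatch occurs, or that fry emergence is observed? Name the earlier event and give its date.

The river peaks: May 19, 2023.
The floodplain is inundated: May 19, 2023 + 15 days = Jun 3, 2023.
The first mayfly hatch occurs: Jun 3, 2023 + 8 days = Jun 11, 2023.
Snowmelt begins: May 15, 2023.
Fry emergence is observed: May 15, 2023 + 40 days = Jun 24, 2023.
Comparing: the first mayfly hatch occurs on Jun 11, 2023 vs fry emergence is observed on Jun 24, 2023. Earlier: the first mayfly hatch occurs.

The first mayfly hatch occurs — 11 June 2023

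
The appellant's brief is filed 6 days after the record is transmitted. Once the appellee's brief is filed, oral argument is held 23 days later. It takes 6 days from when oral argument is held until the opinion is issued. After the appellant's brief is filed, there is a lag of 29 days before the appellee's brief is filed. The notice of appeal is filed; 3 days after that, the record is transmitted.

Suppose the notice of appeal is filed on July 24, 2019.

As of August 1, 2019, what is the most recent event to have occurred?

The record is transmitted

The notice of appeal is filed: Jul 24, 2019.
The record is transmitted: Jul 24, 2019 + 3 days = Jul 27, 2019.
The appellant's brief is filed: Jul 27, 2019 + 6 days = Aug 2, 2019.
The appellee's brief is filed: Aug 2, 2019 + 29 days = Aug 31, 2019.
Oral argument is held: Aug 31, 2019 + 23 days = Sep 23, 2019.
The opinion is issued: Sep 23, 2019 + 6 days = Sep 29, 2019.
Aug 1, 2019 falls between when the record is transmitted (Jul 27, 2019) and when the appellant's brief is filed (Aug 2, 2019).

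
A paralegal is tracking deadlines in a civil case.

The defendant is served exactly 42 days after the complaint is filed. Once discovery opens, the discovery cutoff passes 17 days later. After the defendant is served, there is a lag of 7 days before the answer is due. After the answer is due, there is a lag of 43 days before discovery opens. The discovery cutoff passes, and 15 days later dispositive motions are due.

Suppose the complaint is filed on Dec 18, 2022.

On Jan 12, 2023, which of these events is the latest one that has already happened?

The complaint is filed

The complaint is filed: Dec 18, 2022.
The defendant is served: Dec 18, 2022 + 42 days = Jan 29, 2023.
The answer is due: Jan 29, 2023 + 7 days = Feb 5, 2023.
Discovery opens: Feb 5, 2023 + 43 days = Mar 20, 2023.
The discovery cutoff passes: Mar 20, 2023 + 17 days = Apr 6, 2023.
Dispositive motions are due: Apr 6, 2023 + 15 days = Apr 21, 2023.
Jan 12, 2023 falls between when the complaint is filed (Dec 18, 2022) and when the defendant is served (Jan 29, 2023).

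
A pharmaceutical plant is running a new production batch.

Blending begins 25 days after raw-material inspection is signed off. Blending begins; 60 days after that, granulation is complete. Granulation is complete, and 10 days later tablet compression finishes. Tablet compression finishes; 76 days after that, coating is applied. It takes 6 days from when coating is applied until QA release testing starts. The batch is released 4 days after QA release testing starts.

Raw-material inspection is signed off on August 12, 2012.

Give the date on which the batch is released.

Raw-material inspection is signed off: Aug 12, 2012.
Blending begins: Aug 12, 2012 + 25 days = Sep 6, 2012.
Granulation is complete: Sep 6, 2012 + 60 days = Nov 5, 2012.
Tablet compression finishes: Nov 5, 2012 + 10 days = Nov 15, 2012.
Coating is applied: Nov 15, 2012 + 76 days = Jan 30, 2013.
QA release testing starts: Jan 30, 2013 + 6 days = Feb 5, 2013.
The batch is released: Feb 5, 2013 + 4 days = Feb 9, 2013.

February 9, 2013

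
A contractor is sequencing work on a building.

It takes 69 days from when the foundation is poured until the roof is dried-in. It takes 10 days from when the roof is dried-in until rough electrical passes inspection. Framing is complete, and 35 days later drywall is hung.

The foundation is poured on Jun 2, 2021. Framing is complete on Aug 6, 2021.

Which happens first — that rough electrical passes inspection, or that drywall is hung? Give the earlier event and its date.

Rough electrical passes inspection — Aug 20, 2021

The foundation is poured: Jun 2, 2021.
The roof is dried-in: Jun 2, 2021 + 69 days = Aug 10, 2021.
Rough electrical passes inspection: Aug 10, 2021 + 10 days = Aug 20, 2021.
Framing is complete: Aug 6, 2021.
Drywall is hung: Aug 6, 2021 + 35 days = Sep 10, 2021.
Comparing: rough electrical passes inspection on Aug 20, 2021 vs drywall is hung on Sep 10, 2021. Earlier: rough electrical passes inspection.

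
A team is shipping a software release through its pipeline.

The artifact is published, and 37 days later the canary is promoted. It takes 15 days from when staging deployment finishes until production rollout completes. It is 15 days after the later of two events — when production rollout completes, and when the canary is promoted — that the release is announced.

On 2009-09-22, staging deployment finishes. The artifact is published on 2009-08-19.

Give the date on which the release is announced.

2009-10-22

Staging deployment finishes: Sep 22, 2009.
Production rollout completes: Sep 22, 2009 + 15 days = Oct 7, 2009.
The artifact is published: Aug 19, 2009.
The canary is promoted: Aug 19, 2009 + 37 days = Sep 25, 2009.
Both prerequisites met — production rollout completes (Oct 7, 2009), the canary is promoted (Sep 25, 2009); the later is Oct 7, 2009.
The release is announced: Oct 7, 2009 + 15 days = Oct 22, 2009.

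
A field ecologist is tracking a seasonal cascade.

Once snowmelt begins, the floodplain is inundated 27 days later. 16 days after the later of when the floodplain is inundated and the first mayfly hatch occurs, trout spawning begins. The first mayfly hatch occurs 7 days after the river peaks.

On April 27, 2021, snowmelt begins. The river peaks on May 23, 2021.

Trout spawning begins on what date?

June 15, 2021

Snowmelt begins: Apr 27, 2021.
The floodplain is inundated: Apr 27, 2021 + 27 days = May 24, 2021.
The river peaks: May 23, 2021.
The first mayfly hatch occurs: May 23, 2021 + 7 days = May 30, 2021.
Both prerequisites met — the floodplain is inundated (May 24, 2021), the first mayfly hatch occurs (May 30, 2021); the later is May 30, 2021.
Trout spawning begins: May 30, 2021 + 16 days = Jun 15, 2021.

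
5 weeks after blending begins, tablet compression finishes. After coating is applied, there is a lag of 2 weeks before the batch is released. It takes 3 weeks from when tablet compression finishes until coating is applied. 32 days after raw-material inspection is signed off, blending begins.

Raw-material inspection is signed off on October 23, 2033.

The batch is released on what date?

Raw-material inspection is signed off: Oct 23, 2033.
Blending begins: Oct 23, 2033 + 32 days = Nov 24, 2033.
Tablet compression finishes: Nov 24, 2033 + 5 weeks = Dec 29, 2033.
Coating is applied: Dec 29, 2033 + 3 weeks = Jan 19, 2034.
The batch is released: Jan 19, 2034 + 2 weeks = Feb 2, 2034.

February 2, 2034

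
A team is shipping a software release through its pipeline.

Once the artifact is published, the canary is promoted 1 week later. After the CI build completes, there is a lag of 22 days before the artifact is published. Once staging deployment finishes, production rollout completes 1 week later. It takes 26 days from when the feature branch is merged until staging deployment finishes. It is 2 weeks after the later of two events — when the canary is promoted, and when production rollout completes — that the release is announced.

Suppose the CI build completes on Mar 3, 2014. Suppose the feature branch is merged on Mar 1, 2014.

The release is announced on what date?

The CI build completes: Mar 3, 2014.
The artifact is published: Mar 3, 2014 + 22 days = Mar 25, 2014.
The canary is promoted: Mar 25, 2014 + 1 week = Apr 1, 2014.
The feature branch is merged: Mar 1, 2014.
Staging deployment finishes: Mar 1, 2014 + 26 days = Mar 27, 2014.
Production rollout completes: Mar 27, 2014 + 1 week = Apr 3, 2014.
Both prerequisites met — the canary is promoted (Apr 1, 2014), production rollout completes (Apr 3, 2014); the later is Apr 3, 2014.
The release is announced: Apr 3, 2014 + 2 weeks = Apr 17, 2014.

Apr 17, 2014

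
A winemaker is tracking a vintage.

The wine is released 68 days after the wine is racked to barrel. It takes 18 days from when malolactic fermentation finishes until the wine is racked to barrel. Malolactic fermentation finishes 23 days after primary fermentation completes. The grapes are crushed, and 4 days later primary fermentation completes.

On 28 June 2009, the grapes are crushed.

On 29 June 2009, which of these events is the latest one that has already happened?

The grapes are crushed: Jun 28, 2009.
Primary fermentation completes: Jun 28, 2009 + 4 days = Jul 2, 2009.
Malolactic fermentation finishes: Jul 2, 2009 + 23 days = Jul 25, 2009.
The wine is racked to barrel: Jul 25, 2009 + 18 days = Aug 12, 2009.
The wine is released: Aug 12, 2009 + 68 days = Oct 19, 2009.
Jun 29, 2009 falls between when the grapes are crushed (Jun 28, 2009) and when primary fermentation completes (Jul 2, 2009).

The grapes are crushed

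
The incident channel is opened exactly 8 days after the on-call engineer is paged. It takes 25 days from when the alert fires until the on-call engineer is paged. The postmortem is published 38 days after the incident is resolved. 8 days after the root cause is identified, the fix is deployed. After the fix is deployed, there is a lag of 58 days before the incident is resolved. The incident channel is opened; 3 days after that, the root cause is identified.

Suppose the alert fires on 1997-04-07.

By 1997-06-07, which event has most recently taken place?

The alert fires: Apr 7, 1997.
The on-call engineer is paged: Apr 7, 1997 + 25 days = May 2, 1997.
The incident channel is opened: May 2, 1997 + 8 days = May 10, 1997.
The root cause is identified: May 10, 1997 + 3 days = May 13, 1997.
The fix is deployed: May 13, 1997 + 8 days = May 21, 1997.
The incident is resolved: May 21, 1997 + 58 days = Jul 18, 1997.
The postmortem is published: Jul 18, 1997 + 38 days = Aug 25, 1997.
Jun 7, 1997 falls between when the fix is deployed (May 21, 1997) and when the incident is resolved (Jul 18, 1997).

The fix is deployed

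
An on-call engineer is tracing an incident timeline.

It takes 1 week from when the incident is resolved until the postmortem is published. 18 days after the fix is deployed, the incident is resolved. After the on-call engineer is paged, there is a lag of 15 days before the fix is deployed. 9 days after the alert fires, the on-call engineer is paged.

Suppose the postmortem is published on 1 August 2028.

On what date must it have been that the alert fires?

The postmortem is published: Aug 1, 2028.
The incident is resolved: Aug 1, 2028 − 1 week = Jul 25, 2028.
The fix is deployed: Jul 25, 2028 − 18 days = Jul 7, 2028.
The on-call engineer is paged: Jul 7, 2028 − 15 days = Jun 22, 2028.
The alert fires: Jun 22, 2028 − 9 days = Jun 13, 2028.

13 June 2028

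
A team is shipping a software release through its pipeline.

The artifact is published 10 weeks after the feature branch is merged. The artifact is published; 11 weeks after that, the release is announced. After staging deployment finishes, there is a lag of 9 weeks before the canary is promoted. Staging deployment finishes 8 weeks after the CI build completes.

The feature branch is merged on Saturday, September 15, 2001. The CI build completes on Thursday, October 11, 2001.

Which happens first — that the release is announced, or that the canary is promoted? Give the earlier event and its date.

The canary is promoted — Thursday, February 7, 2002

The feature branch is merged: Sep 15, 2001.
The artifact is published: Sep 15, 2001 + 10 weeks = Nov 24, 2001.
The release is announced: Nov 24, 2001 + 11 weeks = Feb 9, 2002.
The CI build completes: Oct 11, 2001.
Staging deployment finishes: Oct 11, 2001 + 8 weeks = Dec 6, 2001.
The canary is promoted: Dec 6, 2001 + 9 weeks = Feb 7, 2002.
Comparing: the release is announced on Feb 9, 2002 vs the canary is promoted on Feb 7, 2002. Earlier: the canary is promoted.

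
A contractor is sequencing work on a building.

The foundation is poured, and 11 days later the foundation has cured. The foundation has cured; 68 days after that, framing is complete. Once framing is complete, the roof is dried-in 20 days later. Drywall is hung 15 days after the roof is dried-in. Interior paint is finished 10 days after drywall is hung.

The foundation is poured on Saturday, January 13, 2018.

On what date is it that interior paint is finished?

Thursday, May 17, 2018

The foundation is poured: Jan 13, 2018.
The foundation has cured: Jan 13, 2018 + 11 days = Jan 24, 2018.
Framing is complete: Jan 24, 2018 + 68 days = Apr 2, 2018.
The roof is dried-in: Apr 2, 2018 + 20 days = Apr 22, 2018.
Drywall is hung: Apr 22, 2018 + 15 days = May 7, 2018.
Interior paint is finished: May 7, 2018 + 10 days = May 17, 2018.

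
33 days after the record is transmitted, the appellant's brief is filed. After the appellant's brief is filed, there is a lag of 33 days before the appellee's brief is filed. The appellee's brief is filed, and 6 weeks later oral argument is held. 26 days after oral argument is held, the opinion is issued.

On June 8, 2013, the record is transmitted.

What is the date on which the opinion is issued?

October 20, 2013

The record is transmitted: Jun 8, 2013.
The appellant's brief is filed: Jun 8, 2013 + 33 days = Jul 11, 2013.
The appellee's brief is filed: Jul 11, 2013 + 33 days = Aug 13, 2013.
Oral argument is held: Aug 13, 2013 + 6 weeks = Sep 24, 2013.
The opinion is issued: Sep 24, 2013 + 26 days = Oct 20, 2013.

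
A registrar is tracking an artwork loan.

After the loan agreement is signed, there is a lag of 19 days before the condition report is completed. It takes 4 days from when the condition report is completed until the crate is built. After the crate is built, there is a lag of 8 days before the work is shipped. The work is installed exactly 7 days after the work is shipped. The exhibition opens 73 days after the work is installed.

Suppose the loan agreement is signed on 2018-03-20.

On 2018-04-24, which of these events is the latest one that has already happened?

The loan agreement is signed: Mar 20, 2018.
The condition report is completed: Mar 20, 2018 + 19 days = Apr 8, 2018.
The crate is built: Apr 8, 2018 + 4 days = Apr 12, 2018.
The work is shipped: Apr 12, 2018 + 8 days = Apr 20, 2018.
The work is installed: Apr 20, 2018 + 7 days = Apr 27, 2018.
The exhibition opens: Apr 27, 2018 + 73 days = Jul 9, 2018.
Apr 24, 2018 falls between when the work is shipped (Apr 20, 2018) and when the work is installed (Apr 27, 2018).

The work is shipped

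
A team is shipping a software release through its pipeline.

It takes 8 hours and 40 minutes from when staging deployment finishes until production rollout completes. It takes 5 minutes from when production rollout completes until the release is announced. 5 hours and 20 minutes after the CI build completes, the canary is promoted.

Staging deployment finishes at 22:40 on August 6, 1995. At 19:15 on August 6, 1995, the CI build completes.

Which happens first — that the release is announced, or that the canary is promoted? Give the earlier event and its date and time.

Staging deployment finishes: 22:40 Aug 6, 1995.
Production rollout completes: 22:40 Aug 6, 1995 + 8h40m = 07:20 Aug 7, 1995.
The release is announced: 07:20 Aug 7, 1995 + 5m = 07:25 Aug 7, 1995.
The CI build completes: 19:15 Aug 6, 1995.
The canary is promoted: 19:15 Aug 6, 1995 + 5h20m = 00:35 Aug 7, 1995.
Comparing: the release is announced at 07:25 Aug 7, 1995 vs the canary is promoted at 00:35 Aug 7, 1995. Earlier: the canary is promoted.

The canary is promoted — 00:35 on August 7, 1995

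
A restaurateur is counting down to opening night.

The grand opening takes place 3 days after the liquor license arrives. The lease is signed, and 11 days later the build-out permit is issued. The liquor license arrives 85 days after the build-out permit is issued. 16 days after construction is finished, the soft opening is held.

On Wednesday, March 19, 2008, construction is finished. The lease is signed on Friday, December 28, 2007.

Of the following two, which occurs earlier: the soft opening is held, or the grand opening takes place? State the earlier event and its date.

The soft opening is held — Friday, April 4, 2008

Construction is finished: Mar 19, 2008.
The soft opening is held: Mar 19, 2008 + 16 days = Apr 4, 2008.
The lease is signed: Dec 28, 2007.
The build-out permit is issued: Dec 28, 2007 + 11 days = Jan 8, 2008.
The liquor license arrives: Jan 8, 2008 + 85 days = Apr 2, 2008.
The grand opening takes place: Apr 2, 2008 + 3 days = Apr 5, 2008.
Comparing: the soft opening is held on Apr 4, 2008 vs the grand opening takes place on Apr 5, 2008. Earlier: the soft opening is held.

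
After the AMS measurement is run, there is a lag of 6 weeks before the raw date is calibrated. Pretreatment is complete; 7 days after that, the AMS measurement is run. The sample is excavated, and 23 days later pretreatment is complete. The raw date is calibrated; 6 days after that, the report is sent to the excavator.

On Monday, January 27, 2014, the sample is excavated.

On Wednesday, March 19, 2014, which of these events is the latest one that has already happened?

The AMS measurement is run

The sample is excavated: Jan 27, 2014.
Pretreatment is complete: Jan 27, 2014 + 23 days = Feb 19, 2014.
The AMS measurement is run: Feb 19, 2014 + 7 days = Feb 26, 2014.
The raw date is calibrated: Feb 26, 2014 + 6 weeks = Apr 9, 2014.
The report is sent to the excavator: Apr 9, 2014 + 6 days = Apr 15, 2014.
Mar 19, 2014 falls between when the AMS measurement is run (Feb 26, 2014) and when the raw date is calibrated (Apr 9, 2014).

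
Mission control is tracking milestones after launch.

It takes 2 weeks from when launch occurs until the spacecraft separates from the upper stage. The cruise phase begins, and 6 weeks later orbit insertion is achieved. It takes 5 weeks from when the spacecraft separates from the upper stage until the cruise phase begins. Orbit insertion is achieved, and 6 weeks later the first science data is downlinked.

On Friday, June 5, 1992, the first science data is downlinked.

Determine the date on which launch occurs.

The first science data is downlinked: Jun 5, 1992.
Orbit insertion is achieved: Jun 5, 1992 − 6 weeks = Apr 24, 1992.
The cruise phase begins: Apr 24, 1992 − 6 weeks = Mar 13, 1992.
The spacecraft separates from the upper stage: Mar 13, 1992 − 5 weeks = Feb 7, 1992.
Launch occurs: Feb 7, 1992 − 2 weeks = Jan 24, 1992.

Friday, January 24, 1992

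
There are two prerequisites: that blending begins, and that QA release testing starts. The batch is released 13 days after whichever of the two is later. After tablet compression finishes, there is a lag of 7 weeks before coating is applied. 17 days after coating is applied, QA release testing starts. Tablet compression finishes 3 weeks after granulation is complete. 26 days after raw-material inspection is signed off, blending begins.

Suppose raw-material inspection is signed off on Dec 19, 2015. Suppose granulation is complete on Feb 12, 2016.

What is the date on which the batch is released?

Raw-material inspection is signed off: Dec 19, 2015.
Blending begins: Dec 19, 2015 + 26 days = Jan 14, 2016.
Granulation is complete: Feb 12, 2016.
Tablet compression finishes: Feb 12, 2016 + 3 weeks = Mar 4, 2016.
Coating is applied: Mar 4, 2016 + 7 weeks = Apr 22, 2016.
QA release testing starts: Apr 22, 2016 + 17 days = May 9, 2016.
Both prerequisites met — blending begins (Jan 14, 2016), QA release testing starts (May 9, 2016); the later is May 9, 2016.
The batch is released: May 9, 2016 + 13 days = May 22, 2016.

May 22, 2016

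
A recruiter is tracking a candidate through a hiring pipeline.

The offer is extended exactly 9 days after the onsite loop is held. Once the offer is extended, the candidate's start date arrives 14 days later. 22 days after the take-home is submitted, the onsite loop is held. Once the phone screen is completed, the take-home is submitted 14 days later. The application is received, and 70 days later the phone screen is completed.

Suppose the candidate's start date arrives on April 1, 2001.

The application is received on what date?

The candidate's start date arrives: Apr 1, 2001.
The offer is extended: Apr 1, 2001 − 14 days = Mar 18, 2001.
The onsite loop is held: Mar 18, 2001 − 9 days = Mar 9, 2001.
The take-home is submitted: Mar 9, 2001 − 22 days = Feb 15, 2001.
The phone screen is completed: Feb 15, 2001 − 14 days = Feb 1, 2001.
The application is received: Feb 1, 2001 − 70 days = Nov 23, 2000.

November 23, 2000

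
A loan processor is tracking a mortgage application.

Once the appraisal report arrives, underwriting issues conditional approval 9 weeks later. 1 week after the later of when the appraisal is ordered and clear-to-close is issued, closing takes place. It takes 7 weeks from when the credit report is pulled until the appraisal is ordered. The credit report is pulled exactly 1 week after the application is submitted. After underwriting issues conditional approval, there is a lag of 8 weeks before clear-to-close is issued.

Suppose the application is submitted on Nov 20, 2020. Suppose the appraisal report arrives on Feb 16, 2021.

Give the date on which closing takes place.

Jun 22, 2021

The application is submitted: Nov 20, 2020.
The credit report is pulled: Nov 20, 2020 + 1 week = Nov 27, 2020.
The appraisal is ordered: Nov 27, 2020 + 7 weeks = Jan 15, 2021.
The appraisal report arrives: Feb 16, 2021.
Underwriting issues conditional approval: Feb 16, 2021 + 9 weeks = Apr 20, 2021.
Clear-to-close is issued: Apr 20, 2021 + 8 weeks = Jun 15, 2021.
Both prerequisites met — the appraisal is ordered (Jan 15, 2021), clear-to-close is issued (Jun 15, 2021); the later is Jun 15, 2021.
Closing takes place: Jun 15, 2021 + 1 week = Jun 22, 2021.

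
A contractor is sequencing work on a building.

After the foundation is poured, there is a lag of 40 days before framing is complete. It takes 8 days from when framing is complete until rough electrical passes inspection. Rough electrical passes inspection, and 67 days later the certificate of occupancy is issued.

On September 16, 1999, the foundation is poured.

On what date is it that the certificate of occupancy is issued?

The foundation is poured: Sep 16, 1999.
Framing is complete: Sep 16, 1999 + 40 days = Oct 26, 1999.
Rough electrical passes inspection: Oct 26, 1999 + 8 days = Nov 3, 1999.
The certificate of occupancy is issued: Nov 3, 1999 + 67 days = Jan 9, 2000.

January 9, 2000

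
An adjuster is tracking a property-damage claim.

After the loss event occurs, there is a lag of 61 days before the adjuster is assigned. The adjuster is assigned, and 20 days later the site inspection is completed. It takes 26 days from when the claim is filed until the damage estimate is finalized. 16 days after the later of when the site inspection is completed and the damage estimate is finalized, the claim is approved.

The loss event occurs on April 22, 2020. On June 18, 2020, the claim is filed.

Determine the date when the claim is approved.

July 30, 2020

The loss event occurs: Apr 22, 2020.
The adjuster is assigned: Apr 22, 2020 + 61 days = Jun 22, 2020.
The site inspection is completed: Jun 22, 2020 + 20 days = Jul 12, 2020.
The claim is filed: Jun 18, 2020.
The damage estimate is finalized: Jun 18, 2020 + 26 days = Jul 14, 2020.
Both prerequisites met — the site inspection is completed (Jul 12, 2020), the damage estimate is finalized (Jul 14, 2020); the later is Jul 14, 2020.
The claim is approved: Jul 14, 2020 + 16 days = Jul 30, 2020.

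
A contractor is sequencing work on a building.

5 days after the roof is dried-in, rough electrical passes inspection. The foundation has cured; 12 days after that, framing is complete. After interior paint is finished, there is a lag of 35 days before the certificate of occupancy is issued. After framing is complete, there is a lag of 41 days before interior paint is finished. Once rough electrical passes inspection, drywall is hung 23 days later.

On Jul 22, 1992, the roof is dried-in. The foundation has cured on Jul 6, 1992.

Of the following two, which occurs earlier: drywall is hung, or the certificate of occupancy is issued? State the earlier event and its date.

Drywall is hung — Aug 19, 1992

The roof is dried-in: Jul 22, 1992.
Rough electrical passes inspection: Jul 22, 1992 + 5 days = Jul 27, 1992.
Drywall is hung: Jul 27, 1992 + 23 days = Aug 19, 1992.
The foundation has cured: Jul 6, 1992.
Framing is complete: Jul 6, 1992 + 12 days = Jul 18, 1992.
Interior paint is finished: Jul 18, 1992 + 41 days = Aug 28, 1992.
The certificate of occupancy is issued: Aug 28, 1992 + 35 days = Oct 2, 1992.
Comparing: drywall is hung on Aug 19, 1992 vs the certificate of occupancy is issued on Oct 2, 1992. Earlier: drywall is hung.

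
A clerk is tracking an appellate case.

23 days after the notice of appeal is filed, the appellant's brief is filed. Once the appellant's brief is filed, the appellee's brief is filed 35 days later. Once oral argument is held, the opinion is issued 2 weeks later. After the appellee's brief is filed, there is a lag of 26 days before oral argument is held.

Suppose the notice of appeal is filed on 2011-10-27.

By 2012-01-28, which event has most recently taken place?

The notice of appeal is filed: Oct 27, 2011.
The appellant's brief is filed: Oct 27, 2011 + 23 days = Nov 19, 2011.
The appellee's brief is filed: Nov 19, 2011 + 35 days = Dec 24, 2011.
Oral argument is held: Dec 24, 2011 + 26 days = Jan 19, 2012.
The opinion is issued: Jan 19, 2012 + 2 weeks = Feb 2, 2012.
Jan 28, 2012 falls between when oral argument is held (Jan 19, 2012) and when the opinion is issued (Feb 2, 2012).

Oral argument is held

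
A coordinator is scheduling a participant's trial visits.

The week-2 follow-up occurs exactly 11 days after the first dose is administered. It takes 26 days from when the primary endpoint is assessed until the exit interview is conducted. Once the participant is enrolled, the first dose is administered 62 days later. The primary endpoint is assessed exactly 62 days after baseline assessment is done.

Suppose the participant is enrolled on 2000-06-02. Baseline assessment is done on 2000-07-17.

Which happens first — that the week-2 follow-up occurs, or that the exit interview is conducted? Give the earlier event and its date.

The participant is enrolled: Jun 2, 2000.
The first dose is administered: Jun 2, 2000 + 62 days = Aug 3, 2000.
The week-2 follow-up occurs: Aug 3, 2000 + 11 days = Aug 14, 2000.
Baseline assessment is done: Jul 17, 2000.
The primary endpoint is assessed: Jul 17, 2000 + 62 days = Sep 17, 2000.
The exit interview is conducted: Sep 17, 2000 + 26 days = Oct 13, 2000.
Comparing: the week-2 follow-up occurs on Aug 14, 2000 vs the exit interview is conducted on Oct 13, 2000. Earlier: the week-2 follow-up occurs.

The week-2 follow-up occurs — 2000-08-14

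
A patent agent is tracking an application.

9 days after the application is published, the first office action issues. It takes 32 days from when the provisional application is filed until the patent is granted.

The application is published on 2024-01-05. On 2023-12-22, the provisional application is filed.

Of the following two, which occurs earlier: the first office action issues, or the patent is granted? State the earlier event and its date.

The application is published: Jan 5, 2024.
The first office action issues: Jan 5, 2024 + 9 days = Jan 14, 2024.
The provisional application is filed: Dec 22, 2023.
The patent is granted: Dec 22, 2023 + 32 days = Jan 23, 2024.
Comparing: the first office action issues on Jan 14, 2024 vs the patent is granted on Jan 23, 2024. Earlier: the first office action issues.

The first office action issues — 2024-01-14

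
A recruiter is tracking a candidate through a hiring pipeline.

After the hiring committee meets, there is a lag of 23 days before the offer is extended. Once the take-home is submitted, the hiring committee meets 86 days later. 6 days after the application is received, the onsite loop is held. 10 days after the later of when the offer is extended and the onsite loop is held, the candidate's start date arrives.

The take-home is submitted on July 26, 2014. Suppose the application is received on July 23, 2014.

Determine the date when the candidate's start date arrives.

The take-home is submitted: Jul 26, 2014.
The hiring committee meets: Jul 26, 2014 + 86 days = Oct 20, 2014.
The offer is extended: Oct 20, 2014 + 23 days = Nov 12, 2014.
The application is received: Jul 23, 2014.
The onsite loop is held: Jul 23, 2014 + 6 days = Jul 29, 2014.
Both prerequisites met — the offer is extended (Nov 12, 2014), the onsite loop is held (Jul 29, 2014); the later is Nov 12, 2014.
The candidate's start date arrives: Nov 12, 2014 + 10 days = Nov 22, 2014.

November 22, 2014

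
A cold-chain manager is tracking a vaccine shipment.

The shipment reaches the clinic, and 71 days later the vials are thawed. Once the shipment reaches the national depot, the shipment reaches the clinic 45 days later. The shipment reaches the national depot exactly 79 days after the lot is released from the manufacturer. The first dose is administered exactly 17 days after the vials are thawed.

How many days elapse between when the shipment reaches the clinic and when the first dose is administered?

Causal path: the shipment reaches the clinic → the vials are thawed → the first dose is administered.
Total delay along the path: 71 + 17 = 88 days.

88 days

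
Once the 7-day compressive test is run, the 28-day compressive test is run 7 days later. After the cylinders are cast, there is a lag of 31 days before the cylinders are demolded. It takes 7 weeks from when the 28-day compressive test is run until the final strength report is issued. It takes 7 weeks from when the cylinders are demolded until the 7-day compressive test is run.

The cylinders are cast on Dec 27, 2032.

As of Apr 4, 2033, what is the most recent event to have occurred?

The cylinders are cast: Dec 27, 2032.
The cylinders are demolded: Dec 27, 2032 + 31 days = Jan 27, 2033.
The 7-day compressive test is run: Jan 27, 2033 + 7 weeks = Mar 17, 2033.
The 28-day compressive test is run: Mar 17, 2033 + 7 days = Mar 24, 2033.
The final strength report is issued: Mar 24, 2033 + 7 weeks = May 12, 2033.
Apr 4, 2033 falls between when the 28-day compressive test is run (Mar 24, 2033) and when the final strength report is issued (May 12, 2033).

The 28-day compressive test is run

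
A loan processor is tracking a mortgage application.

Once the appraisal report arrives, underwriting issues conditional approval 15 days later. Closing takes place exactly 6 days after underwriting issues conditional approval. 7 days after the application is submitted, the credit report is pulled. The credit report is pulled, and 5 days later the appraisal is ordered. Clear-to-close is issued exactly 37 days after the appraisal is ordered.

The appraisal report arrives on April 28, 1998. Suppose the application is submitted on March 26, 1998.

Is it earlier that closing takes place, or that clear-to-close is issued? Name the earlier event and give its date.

Clear-to-close is issued — May 14, 1998

The appraisal report arrives: Apr 28, 1998.
Underwriting issues conditional approval: Apr 28, 1998 + 15 days = May 13, 1998.
Closing takes place: May 13, 1998 + 6 days = May 19, 1998.
The application is submitted: Mar 26, 1998.
The credit report is pulled: Mar 26, 1998 + 7 days = Apr 2, 1998.
The appraisal is ordered: Apr 2, 1998 + 5 days = Apr 7, 1998.
Clear-to-close is issued: Apr 7, 1998 + 37 days = May 14, 1998.
Comparing: closing takes place on May 19, 1998 vs clear-to-close is issued on May 14, 1998. Earlier: clear-to-close is issued.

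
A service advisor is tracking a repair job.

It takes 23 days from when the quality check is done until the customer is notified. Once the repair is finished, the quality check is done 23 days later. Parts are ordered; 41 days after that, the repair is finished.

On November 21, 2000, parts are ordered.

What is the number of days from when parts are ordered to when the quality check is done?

64 days

Causal path: parts are ordered → the repair is finished → the quality check is done.
Total delay along the path: 41 + 23 = 64 days.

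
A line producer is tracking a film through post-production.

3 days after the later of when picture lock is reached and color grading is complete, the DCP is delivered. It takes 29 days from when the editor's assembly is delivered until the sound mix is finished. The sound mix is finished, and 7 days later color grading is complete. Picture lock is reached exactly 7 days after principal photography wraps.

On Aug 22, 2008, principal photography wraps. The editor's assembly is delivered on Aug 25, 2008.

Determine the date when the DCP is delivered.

Oct 3, 2008

Principal photography wraps: Aug 22, 2008.
Picture lock is reached: Aug 22, 2008 + 7 days = Aug 29, 2008.
The editor's assembly is delivered: Aug 25, 2008.
The sound mix is finished: Aug 25, 2008 + 29 days = Sep 23, 2008.
Color grading is complete: Sep 23, 2008 + 7 days = Sep 30, 2008.
Both prerequisites met — picture lock is reached (Aug 29, 2008), color grading is complete (Sep 30, 2008); the later is Sep 30, 2008.
The DCP is delivered: Sep 30, 2008 + 3 days = Oct 3, 2008.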